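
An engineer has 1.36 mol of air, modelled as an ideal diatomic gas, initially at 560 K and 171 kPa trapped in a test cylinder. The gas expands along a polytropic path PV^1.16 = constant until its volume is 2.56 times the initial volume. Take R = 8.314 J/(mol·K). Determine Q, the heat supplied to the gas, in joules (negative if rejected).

3320 J

V₁ = nRT₁/P₁ = 1.36×8.314×560/171 = 37.0 L.
Polytropic n=1.16: T₂ = T₁(V₁/V₂)^(n−1) = 560×(0.391)^0.16 = 482 K; P₂ = P₁(V₁/V₂)^n = 57.5 kPa.
W = (P₁V₁−P₂V₂)/(n−1) = (171×37.0−57.5×94.8)/0.16 = 5530 J.
ΔU = nCvΔT = 1.36×20.8×(482−560) = -2210 J.
Q = ΔU + W = 3320 J.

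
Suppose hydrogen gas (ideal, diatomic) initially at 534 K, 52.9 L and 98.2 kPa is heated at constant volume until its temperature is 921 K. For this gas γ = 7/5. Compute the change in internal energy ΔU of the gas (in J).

9410 J

n = P₁V₁/(RT₁) = 98.2×52.9/(8.314×534) = 1.17 mol.
Isochoric: V stays 52.9 L; P/T = const ⇒ T₂ = 921 K, P₂ = 169 kPa.
For an ideal gas ΔU = nCvΔT with Cv = (5/2)R = 20.8 J/(mol·K).
ΔU = 1.17×20.8×(921−534) = 9410 J.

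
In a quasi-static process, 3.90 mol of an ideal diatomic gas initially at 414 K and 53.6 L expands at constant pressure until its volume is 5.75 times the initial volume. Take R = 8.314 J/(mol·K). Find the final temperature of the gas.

P₁ = nRT₁/V₁ = 3.90×8.314×414/53.6 = 250 kPa.
Isobaric: P stays 250 kPa; V/T = const ⇒ T₂ = 2380 K, V₂ = 308 L.

2380 K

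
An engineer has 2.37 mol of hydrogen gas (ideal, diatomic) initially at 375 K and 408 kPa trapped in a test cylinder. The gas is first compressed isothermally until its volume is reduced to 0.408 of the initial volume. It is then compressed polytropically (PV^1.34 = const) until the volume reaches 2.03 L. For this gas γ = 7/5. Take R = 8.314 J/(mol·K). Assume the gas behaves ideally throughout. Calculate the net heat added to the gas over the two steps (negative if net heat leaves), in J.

-8420 J

V₁ = nRT₁/P₁ = 2.37×8.314×375/408 = 18.1 L.
Step 1 — Isothermal: T stays 375 K; PV = const ⇒ V₂ = 7.39 L, P₂ = 1000 kPa.
ΔU = 0 (ideal gas, T constant).
W = nRT ln(V₂/V₁) = 2.37×8.314×375×ln(0.408) = -6620 J.
Q = ΔU + W = -6620 J.
State after step 1: P = 1000 kPa, V = 7.39 L, T = 375 K.
Step 2 — Polytropic n=1.34: T₂ = T₁(V₁/V₂)^(n−1) = 375×(3.64)^0.34 = 582 K; P₂ = P₁(V₁/V₂)^n = 5650 kPa.
W = (P₁V₁−P₂V₂)/(n−1) = (1000×7.39−5650×2.03)/0.34 = -12000 J.
ΔU = nCvΔT = 2.37×20.8×(582−375) = 10200 J.
Q = ΔU + W = -1800 J.
Net over both steps: W = -18600 J, Q = -8420 J, ΔU = 10200 J.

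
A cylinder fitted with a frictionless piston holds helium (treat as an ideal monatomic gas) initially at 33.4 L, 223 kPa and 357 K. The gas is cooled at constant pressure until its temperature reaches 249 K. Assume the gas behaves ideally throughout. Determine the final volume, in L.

Isobaric: P stays 223 kPa; V/T = const ⇒ T₂ = 249 K, V₂ = 23.3 L.

23.3 L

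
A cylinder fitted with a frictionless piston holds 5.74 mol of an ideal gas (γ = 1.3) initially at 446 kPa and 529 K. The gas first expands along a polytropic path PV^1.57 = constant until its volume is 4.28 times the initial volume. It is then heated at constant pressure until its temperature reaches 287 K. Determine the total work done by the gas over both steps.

27600 J

V₁ = nRT₁/P₁ = 5.74×8.314×529/446 = 56.6 L.
Step 1 — Polytropic n=1.57: T₂ = T₁(V₁/V₂)^(n−1) = 529×(0.234)^0.57 = 231 K; P₂ = P₁(V₁/V₂)^n = 45.5 kPa.
W = (P₁V₁−P₂V₂)/(n−1) = (446×56.6−45.5×242)/0.57 = 25000 J.
ΔU = nCvΔT = 5.74×27.7×(231−529) = -47400 J.
Q = ΔU + W = -22500 J.
State after step 1: P = 45.5 kPa, V = 242 L, T = 231 K.
Step 2 — Isobaric: P stays 45.5 kPa; V/T = const ⇒ T₂ = 287 K, V₂ = 301 L.
W = PΔV = 45.5×(301−242) kPa·L = 2670 J.
ΔU = nCvΔT = 5.74×27.7×(287−231) = 8910 J.
Q = ΔU + W = nCpΔT = 11600 J.
Net over both steps: W = 27600 J, Q = -10900 J, ΔU = -38500 J.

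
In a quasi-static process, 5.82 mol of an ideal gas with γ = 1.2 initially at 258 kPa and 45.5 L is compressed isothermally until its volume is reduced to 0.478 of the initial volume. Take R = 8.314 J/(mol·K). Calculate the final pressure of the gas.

T₁ = P₁V₁/(nR) = 258×45.5/(5.82×8.314) = 243 K.
Isothermal: T stays 243 K; PV = const ⇒ V₂ = 21.7 L, P₂ = 540 kPa.

540 kPa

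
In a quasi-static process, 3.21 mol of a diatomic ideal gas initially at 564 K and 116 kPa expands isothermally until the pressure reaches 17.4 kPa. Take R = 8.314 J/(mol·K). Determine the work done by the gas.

V₁ = nRT₁/P₁ = 3.21×8.314×564/116 = 130 L.
Isothermal: T stays 564 K; PV = const ⇒ V₂ = 865 L, P₂ = 17.4 kPa.
W = nRT ln(V₂/V₁) = 3.21×8.314×564×ln(6.67) = 28600 J.

28600 J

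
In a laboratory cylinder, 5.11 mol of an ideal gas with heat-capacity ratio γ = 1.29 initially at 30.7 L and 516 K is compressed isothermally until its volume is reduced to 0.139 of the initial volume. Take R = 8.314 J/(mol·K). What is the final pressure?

5140 kPa

P₁ = nRT₁/V₁ = 5.11×8.314×516/30.7 = 714 kPa.
Isothermal: T stays 516 K; PV = const ⇒ V₂ = 4.27 L, P₂ = 5140 kPa.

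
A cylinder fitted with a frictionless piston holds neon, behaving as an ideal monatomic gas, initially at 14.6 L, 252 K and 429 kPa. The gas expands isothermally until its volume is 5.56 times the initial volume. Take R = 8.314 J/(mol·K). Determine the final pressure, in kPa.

77.2 kPa

Isothermal: T stays 252 K; PV = const ⇒ V₂ = 81.2 L, P₂ = 77.2 kPa.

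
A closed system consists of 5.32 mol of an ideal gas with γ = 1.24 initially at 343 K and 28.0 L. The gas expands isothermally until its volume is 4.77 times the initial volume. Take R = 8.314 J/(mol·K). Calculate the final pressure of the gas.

114 kPa

P₁ = nRT₁/V₁ = 5.32×8.314×343/28.0 = 542 kPa.
Isothermal: T stays 343 K; PV = const ⇒ V₂ = 134 L, P₂ = 114 kPa.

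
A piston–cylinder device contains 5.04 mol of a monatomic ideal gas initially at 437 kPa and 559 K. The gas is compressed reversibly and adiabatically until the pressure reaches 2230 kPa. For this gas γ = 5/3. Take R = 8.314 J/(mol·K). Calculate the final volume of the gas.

V₁ = nRT₁/P₁ = 5.04×8.314×559/437 = 53.6 L.
Adiabatic: T₂/T₁ = (P₂/P₁)^((γ−1)/γ) ⇒ T₂ = 559×(5.10)^0.400 = 1070 K; V₂ = 20.2 L.

20.2 L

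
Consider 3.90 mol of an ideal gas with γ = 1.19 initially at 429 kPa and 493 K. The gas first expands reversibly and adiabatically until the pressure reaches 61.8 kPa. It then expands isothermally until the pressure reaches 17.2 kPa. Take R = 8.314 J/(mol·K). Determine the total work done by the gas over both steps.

37400 J

V₁ = nRT₁/P₁ = 3.90×8.314×493/429 = 37.3 L.
Step 1 — Adiabatic: T₂/T₁ = (P₂/P₁)^((γ−1)/γ) ⇒ T₂ = 493×(0.144)^0.160 = 362 K; V₂ = 190 L.
ΔU = nCvΔT = 3.90×43.8×(362−493) = -22400 J.
Q = 0 for an adiabatic process, so W = −ΔU = 22400 J.
State after step 1: P = 61.8 kPa, V = 190 L, T = 362 K.
Step 2 — Isothermal: T stays 362 K; PV = const ⇒ V₂ = 682 L, P₂ = 17.2 kPa.
ΔU = 0 (ideal gas, T constant).
W = nRT ln(V₂/V₁) = 3.90×8.314×362×ln(3.59) = 15000 J.
Q = ΔU + W = 15000 J.
Net over both steps: W = 37400 J, Q = 15000 J, ΔU = -22400 J.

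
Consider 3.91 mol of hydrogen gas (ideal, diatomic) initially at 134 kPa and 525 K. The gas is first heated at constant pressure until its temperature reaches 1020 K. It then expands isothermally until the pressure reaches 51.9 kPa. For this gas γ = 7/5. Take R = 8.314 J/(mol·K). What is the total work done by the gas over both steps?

47500 J

V₁ = nRT₁/P₁ = 3.91×8.314×525/134 = 127 L.
Step 1 — Isobaric: P stays 134 kPa; V/T = const ⇒ T₂ = 1020 K, V₂ = 247 L.
W = PΔV = 134×(247−127) kPa·L = 16100 J.
ΔU = nCvΔT = 3.91×20.8×(1020−525) = 40200 J.
Q = ΔU + W = nCpΔT = 56300 J.
State after step 1: P = 134 kPa, V = 247 L, T = 1020 K.
Step 2 — Isothermal: T stays 1020 K; PV = const ⇒ V₂ = 639 L, P₂ = 51.9 kPa.
ΔU = 0 (ideal gas, T constant).
W = nRT ln(V₂/V₁) = 3.91×8.314×1020×ln(2.58) = 31500 J.
Q = ΔU + W = 31500 J.
Net over both steps: W = 47500 J, Q = 87800 J, ΔU = 40200 J.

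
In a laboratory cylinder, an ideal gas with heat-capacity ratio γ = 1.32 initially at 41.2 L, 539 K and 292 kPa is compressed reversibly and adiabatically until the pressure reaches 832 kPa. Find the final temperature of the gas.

695 K

Adiabatic: T₂/T₁ = (P₂/P₁)^((γ−1)/γ) ⇒ T₂ = 539×(2.85)^0.242 = 695 K; V₂ = 18.6 L.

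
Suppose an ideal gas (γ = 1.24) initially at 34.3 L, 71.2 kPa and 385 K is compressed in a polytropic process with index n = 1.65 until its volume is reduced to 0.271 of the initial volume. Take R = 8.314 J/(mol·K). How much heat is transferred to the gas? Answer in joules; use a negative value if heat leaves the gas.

8580 J

n = P₁V₁/(RT₁) = 71.2×34.3/(8.314×385) = 0.763 mol.
Polytropic n=1.65: T₂ = T₁(V₁/V₂)^(n−1) = 385×(3.69)^0.65 = 900 K; P₂ = P₁(V₁/V₂)^n = 614 kPa.
W = (P₁V₁−P₂V₂)/(n−1) = (71.2×34.3−614×9.30)/0.65 = -5020 J.
ΔU = nCvΔT = 0.763×34.6×(900−385) = 13600 J.
Q = ΔU + W = 8580 J.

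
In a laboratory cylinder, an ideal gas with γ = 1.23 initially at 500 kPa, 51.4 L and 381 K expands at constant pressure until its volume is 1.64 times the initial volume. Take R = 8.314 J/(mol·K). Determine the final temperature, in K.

Isobaric: P stays 500 kPa; V/T = const ⇒ T₂ = 625 K, V₂ = 84.3 L.

625 K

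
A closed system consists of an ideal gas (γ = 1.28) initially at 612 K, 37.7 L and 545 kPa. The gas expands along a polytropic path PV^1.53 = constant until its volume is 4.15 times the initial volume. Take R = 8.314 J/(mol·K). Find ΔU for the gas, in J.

-38900 J

n = P₁V₁/(RT₁) = 545×37.7/(8.314×612) = 4.04 mol.
Polytropic n=1.53: T₂ = T₁(V₁/V₂)^(n−1) = 612×(0.241)^0.53 = 288 K; P₂ = P₁(V₁/V₂)^n = 61.8 kPa.
For an ideal gas ΔU = nCvΔT with Cv = R/(γ−1) = 29.7 J/(mol·K).
ΔU = 4.04×29.7×(288−612) = -38900 J.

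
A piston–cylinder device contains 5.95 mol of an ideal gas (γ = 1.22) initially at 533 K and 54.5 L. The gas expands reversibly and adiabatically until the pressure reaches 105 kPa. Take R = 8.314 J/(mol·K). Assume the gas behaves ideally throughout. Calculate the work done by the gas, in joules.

28900 J

P₁ = nRT₁/V₁ = 5.95×8.314×533/54.5 = 484 kPa.
Adiabatic: T₂/T₁ = (P₂/P₁)^((γ−1)/γ) ⇒ T₂ = 533×(0.217)^0.180 = 405 K; V₂ = 191 L.
ΔU = nCvΔT = 5.95×37.8×(405−533) = -28900 J.
Q = 0 for an adiabatic process, so W = −ΔU = 28900 J.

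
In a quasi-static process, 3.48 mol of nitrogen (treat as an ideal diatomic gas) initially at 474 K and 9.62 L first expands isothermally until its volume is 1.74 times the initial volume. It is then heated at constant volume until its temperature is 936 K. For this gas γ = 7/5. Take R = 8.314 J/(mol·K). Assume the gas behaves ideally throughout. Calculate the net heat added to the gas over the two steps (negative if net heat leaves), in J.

41000 J

P₁ = nRT₁/V₁ = 3.48×8.314×474/9.62 = 1430 kPa.
Step 1 — Isothermal: T stays 474 K; PV = const ⇒ V₂ = 16.7 L, P₂ = 819 kPa.
ΔU = 0 (ideal gas, T constant).
W = nRT ln(V₂/V₁) = 3.48×8.314×474×ln(1.74) = 7600 J.
Q = ΔU + W = 7600 J.
State after step 1: P = 819 kPa, V = 16.7 L, T = 474 K.
Step 2 — Isochoric: V stays 16.7 L; P/T = const ⇒ T₂ = 936 K, P₂ = 1620 kPa.
W = 0 (no volume change).
ΔU = nCvΔT = 3.48×20.8×(936−474) = 33400 J.
Q = ΔU = 33400 J.
Net over both steps: W = 7600 J, Q = 41000 J, ΔU = 33400 J.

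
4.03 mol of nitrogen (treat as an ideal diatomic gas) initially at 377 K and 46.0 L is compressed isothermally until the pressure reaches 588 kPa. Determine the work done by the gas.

-9620 J

P₁ = nRT₁/V₁ = 4.03×8.314×377/46.0 = 275 kPa.
Isothermal: T stays 377 K; PV = const ⇒ V₂ = 21.5 L, P₂ = 588 kPa.
W = nRT ln(V₂/V₁) = 4.03×8.314×377×ln(0.467) = -9620 J.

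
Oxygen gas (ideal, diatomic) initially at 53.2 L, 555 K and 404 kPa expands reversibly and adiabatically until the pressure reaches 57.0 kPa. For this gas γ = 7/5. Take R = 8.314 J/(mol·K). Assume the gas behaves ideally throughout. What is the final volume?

Adiabatic: T₂/T₁ = (P₂/P₁)^((γ−1)/γ) ⇒ T₂ = 555×(0.141)^0.286 = 317 K; V₂ = 215 L.

215 L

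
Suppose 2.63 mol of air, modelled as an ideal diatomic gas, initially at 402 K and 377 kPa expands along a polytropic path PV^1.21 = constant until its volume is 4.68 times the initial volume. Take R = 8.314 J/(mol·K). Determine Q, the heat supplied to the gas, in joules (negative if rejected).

5500 J

V₁ = nRT₁/P₁ = 2.63×8.314×402/377 = 23.3 L.
Polytropic n=1.21: T₂ = T₁(V₁/V₂)^(n−1) = 402×(0.214)^0.21 = 291 K; P₂ = P₁(V₁/V₂)^n = 58.3 kPa.
W = (P₁V₁−P₂V₂)/(n−1) = (377×23.3−58.3×109)/0.21 = 11600 J.
ΔU = nCvΔT = 2.63×20.8×(291−402) = -6080 J.
Q = ΔU + W = 5500 J.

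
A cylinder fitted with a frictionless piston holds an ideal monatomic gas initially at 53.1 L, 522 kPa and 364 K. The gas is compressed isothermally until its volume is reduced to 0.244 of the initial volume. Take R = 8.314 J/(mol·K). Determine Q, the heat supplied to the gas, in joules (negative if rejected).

n = P₁V₁/(RT₁) = 522×53.1/(8.314×364) = 9.16 mol.
Isothermal: T stays 364 K; PV = const ⇒ V₂ = 13.0 L, P₂ = 2140 kPa.
ΔU = 0 (ideal gas, T constant).
W = nRT ln(V₂/V₁) = 9.16×8.314×364×ln(0.244) = -39100 J.
Q = ΔU + W = -39100 J.

-39100 J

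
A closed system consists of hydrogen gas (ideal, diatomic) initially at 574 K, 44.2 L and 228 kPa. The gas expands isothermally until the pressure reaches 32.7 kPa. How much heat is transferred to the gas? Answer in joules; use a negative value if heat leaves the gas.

19600 J

n = P₁V₁/(RT₁) = 228×44.2/(8.314×574) = 2.11 mol.
Isothermal: T stays 574 K; PV = const ⇒ V₂ = 308 L, P₂ = 32.7 kPa.
ΔU = 0 (ideal gas, T constant).
W = nRT ln(V₂/V₁) = 2.11×8.314×574×ln(6.97) = 19600 J.
Q = ΔU + W = 19600 J.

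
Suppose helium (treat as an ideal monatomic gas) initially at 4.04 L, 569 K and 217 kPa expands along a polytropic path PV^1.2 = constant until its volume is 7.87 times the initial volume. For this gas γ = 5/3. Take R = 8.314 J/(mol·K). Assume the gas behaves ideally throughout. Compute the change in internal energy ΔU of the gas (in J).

n = P₁V₁/(RT₁) = 217×4.04/(8.314×569) = 0.185 mol.
Polytropic n=1.2: T₂ = T₁(V₁/V₂)^(n−1) = 569×(0.127)^0.20 = 377 K; P₂ = P₁(V₁/V₂)^n = 18.3 kPa.
For an ideal gas ΔU = nCvΔT with Cv = (3/2)R = 12.5 J/(mol·K).
ΔU = 0.185×12.5×(377−569) = -445 J.

-445 J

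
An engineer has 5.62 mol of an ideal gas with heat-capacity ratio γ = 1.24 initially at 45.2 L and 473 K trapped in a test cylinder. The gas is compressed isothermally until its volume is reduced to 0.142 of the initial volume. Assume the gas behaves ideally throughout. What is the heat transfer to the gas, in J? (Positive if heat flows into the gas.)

-43100 J

P₁ = nRT₁/V₁ = 5.62×8.314×473/45.2 = 489 kPa.
Isothermal: T stays 473 K; PV = const ⇒ V₂ = 6.42 L, P₂ = 3440 kPa.
ΔU = 0 (ideal gas, T constant).
W = nRT ln(V₂/V₁) = 5.62×8.314×473×ln(0.142) = -43100 J.
Q = ΔU + W = -43100 J.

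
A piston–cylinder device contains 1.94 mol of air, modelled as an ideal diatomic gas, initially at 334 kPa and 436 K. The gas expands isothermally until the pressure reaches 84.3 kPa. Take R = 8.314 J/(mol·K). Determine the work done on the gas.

V₁ = nRT₁/P₁ = 1.94×8.314×436/334 = 21.1 L.
Isothermal: T stays 436 K; PV = const ⇒ V₂ = 83.4 L, P₂ = 84.3 kPa.
W = nRT ln(V₂/V₁) = 1.94×8.314×436×ln(3.96) = 9680 J.
Work done on the gas = −W_by = -9680 J.

-9680 J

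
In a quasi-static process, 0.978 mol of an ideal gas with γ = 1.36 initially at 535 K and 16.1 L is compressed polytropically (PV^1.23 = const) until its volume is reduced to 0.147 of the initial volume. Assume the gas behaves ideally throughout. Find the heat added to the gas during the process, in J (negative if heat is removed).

P₁ = nRT₁/V₁ = 0.978×8.314×535/16.1 = 270 kPa.
Polytropic n=1.23: T₂ = T₁(V₁/V₂)^(n−1) = 535×(6.80)^0.23 = 832 K; P₂ = P₁(V₁/V₂)^n = 2860 kPa.
W = (P₁V₁−P₂V₂)/(n−1) = (270×16.1−2860×2.37)/0.23 = -10500 J.
ΔU = nCvΔT = 0.978×23.1×(832−535) = 6700 J.
Q = ΔU + W = -3790 J.

-3790 J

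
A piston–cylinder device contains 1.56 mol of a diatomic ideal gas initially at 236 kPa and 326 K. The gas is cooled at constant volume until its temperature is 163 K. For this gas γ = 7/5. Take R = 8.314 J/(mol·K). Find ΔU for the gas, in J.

V₁ = nRT₁/P₁ = 1.56×8.314×326/236 = 17.9 L.
Isochoric: V stays 17.9 L; P/T = const ⇒ T₂ = 163 K, P₂ = 118 kPa.
For an ideal gas ΔU = nCvΔT with Cv = (5/2)R = 20.8 J/(mol·K).
ΔU = 1.56×20.8×(163−326) = -5290 J.

-5290 J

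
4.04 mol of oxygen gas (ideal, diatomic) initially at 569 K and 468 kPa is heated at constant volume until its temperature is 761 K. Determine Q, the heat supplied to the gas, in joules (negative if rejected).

V₁ = nRT₁/P₁ = 4.04×8.314×569/468 = 40.8 L.
Isochoric: V stays 40.8 L; P/T = const ⇒ T₂ = 761 K, P₂ = 626 kPa.
W = 0 (no volume change).
ΔU = nCvΔT = 4.04×20.8×(761−569) = 16100 J.
Q = ΔU = 16100 J.

16100 J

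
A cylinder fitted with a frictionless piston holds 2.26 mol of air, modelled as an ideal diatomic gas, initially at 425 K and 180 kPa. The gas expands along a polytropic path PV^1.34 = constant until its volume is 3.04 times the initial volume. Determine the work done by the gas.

7390 J

V₁ = nRT₁/P₁ = 2.26×8.314×425/180 = 44.4 L.
Polytropic n=1.34: T₂ = T₁(V₁/V₂)^(n−1) = 425×(0.329)^0.34 = 291 K; P₂ = P₁(V₁/V₂)^n = 40.6 kPa.
W = (P₁V₁−P₂V₂)/(n−1) = (180×44.4−40.6×135)/0.34 = 7390 J.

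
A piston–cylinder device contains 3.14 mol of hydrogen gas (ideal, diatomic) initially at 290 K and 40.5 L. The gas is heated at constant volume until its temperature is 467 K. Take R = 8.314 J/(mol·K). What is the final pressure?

301 kPa

P₁ = nRT₁/V₁ = 3.14×8.314×290/40.5 = 187 kPa.
Isochoric: V stays 40.5 L; P/T = const ⇒ T₂ = 467 K, P₂ = 301 kPa.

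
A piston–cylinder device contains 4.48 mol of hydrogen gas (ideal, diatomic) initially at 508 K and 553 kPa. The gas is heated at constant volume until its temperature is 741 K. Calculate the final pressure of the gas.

807 kPa

V₁ = nRT₁/P₁ = 4.48×8.314×508/553 = 34.2 L.
Isochoric: V stays 34.2 L; P/T = const ⇒ T₂ = 741 K, P₂ = 807 kPa.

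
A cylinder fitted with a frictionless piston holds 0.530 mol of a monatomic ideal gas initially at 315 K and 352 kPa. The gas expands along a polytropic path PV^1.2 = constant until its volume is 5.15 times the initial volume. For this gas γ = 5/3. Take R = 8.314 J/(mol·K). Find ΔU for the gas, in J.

-582 J

V₁ = nRT₁/P₁ = 0.530×8.314×315/352 = 3.94 L.
Polytropic n=1.2: T₂ = T₁(V₁/V₂)^(n−1) = 315×(0.194)^0.20 = 227 K; P₂ = P₁(V₁/V₂)^n = 49.2 kPa.
For an ideal gas ΔU = nCvΔT with Cv = (3/2)R = 12.5 J/(mol·K).
ΔU = 0.530×12.5×(227−315) = -582 J.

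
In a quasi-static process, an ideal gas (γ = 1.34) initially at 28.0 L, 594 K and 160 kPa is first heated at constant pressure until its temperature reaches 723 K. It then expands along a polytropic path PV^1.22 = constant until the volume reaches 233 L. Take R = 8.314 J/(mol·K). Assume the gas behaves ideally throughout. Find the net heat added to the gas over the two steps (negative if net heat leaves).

6850 J

n = P₁V₁/(RT₁) = 160×28.0/(8.314×594) = 0.907 mol.
Step 1 — Isobaric: P stays 160 kPa; V/T = const ⇒ T₂ = 723 K, V₂ = 34.1 L.
W = PΔV = 160×(34.1−28.0) kPa·L = 973 J.
ΔU = nCvΔT = 0.907×24.5×(723−594) = 2860 J.
Q = ΔU + W = nCpΔT = 3830 J.
State after step 1: P = 160 kPa, V = 34.1 L, T = 723 K.
Step 2 — Polytropic n=1.22: T₂ = T₁(V₁/V₂)^(n−1) = 723×(0.146)^0.22 = 474 K; P₂ = P₁(V₁/V₂)^n = 15.3 kPa.
W = (P₁V₁−P₂V₂)/(n−1) = (160×34.1−15.3×233)/0.22 = 8550 J.
ΔU = nCvΔT = 0.907×24.5×(474−723) = -5530 J.
Q = ΔU + W = 3020 J.
Net over both steps: W = 9520 J, Q = 6850 J, ΔU = -2670 J.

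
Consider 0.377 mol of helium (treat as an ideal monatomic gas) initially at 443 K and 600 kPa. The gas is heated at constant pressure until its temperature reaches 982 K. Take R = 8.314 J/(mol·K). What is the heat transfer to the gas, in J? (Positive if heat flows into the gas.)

V₁ = nRT₁/P₁ = 0.377×8.314×443/600 = 2.31 L.
Isobaric: P stays 600 kPa; V/T = const ⇒ T₂ = 982 K, V₂ = 5.13 L.
W = PΔV = 600×(5.13−2.31) kPa·L = 1690 J.
ΔU = nCvΔT = 0.377×12.5×(982−443) = 2530 J.
Q = ΔU + W = nCpΔT = 4220 J.

4220 J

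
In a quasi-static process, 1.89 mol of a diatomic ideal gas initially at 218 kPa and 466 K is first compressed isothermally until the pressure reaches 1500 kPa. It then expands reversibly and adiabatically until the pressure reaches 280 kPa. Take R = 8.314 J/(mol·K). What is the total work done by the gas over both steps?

-7150 J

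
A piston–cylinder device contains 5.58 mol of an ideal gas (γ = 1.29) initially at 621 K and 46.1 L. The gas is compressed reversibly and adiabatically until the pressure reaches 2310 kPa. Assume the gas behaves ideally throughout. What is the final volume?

16.7 L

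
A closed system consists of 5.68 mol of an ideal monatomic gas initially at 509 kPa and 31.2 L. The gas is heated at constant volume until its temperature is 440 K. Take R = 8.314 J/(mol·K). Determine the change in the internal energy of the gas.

7350 J

T₁ = P₁V₁/(nR) = 509×31.2/(5.68×8.314) = 336 K.
Isochoric: V stays 31.2 L; P/T = const ⇒ T₂ = 440 K, P₂ = 666 kPa.
For an ideal gas ΔU = nCvΔT with Cv = (3/2)R = 12.5 J/(mol·K).
ΔU = 5.68×12.5×(440−336) = 7350 J.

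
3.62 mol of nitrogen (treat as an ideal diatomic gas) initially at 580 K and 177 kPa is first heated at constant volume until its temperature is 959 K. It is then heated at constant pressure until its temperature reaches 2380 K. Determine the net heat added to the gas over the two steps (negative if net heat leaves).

178000 J

V₁ = nRT₁/P₁ = 3.62×8.314×580/177 = 98.6 L.
Step 1 — Isochoric: V stays 98.6 L; P/T = const ⇒ T₂ = 959 K, P₂ = 293 kPa.
W = 0 (no volume change).
ΔU = nCvΔT = 3.62×20.8×(959−580) = 28500 J.
Q = ΔU = 28500 J.
State after step 1: P = 293 kPa, V = 98.6 L, T = 959 K.
Step 2 — Isobaric: P stays 293 kPa; V/T = const ⇒ T₂ = 2380 K, V₂ = 245 L.
W = PΔV = 293×(245−98.6) kPa·L = 42800 J.
ΔU = nCvΔT = 3.62×20.8×(2380−959) = 107000 J.
Q = ΔU + W = nCpΔT = 150000 J.
Net over both steps: W = 42800 J, Q = 178000 J, ΔU = 135000 J.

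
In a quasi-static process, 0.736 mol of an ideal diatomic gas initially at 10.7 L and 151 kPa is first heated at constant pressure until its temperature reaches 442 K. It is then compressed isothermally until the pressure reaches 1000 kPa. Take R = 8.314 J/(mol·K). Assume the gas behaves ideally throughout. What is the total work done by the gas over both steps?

-4020 J

T₁ = P₁V₁/(nR) = 151×10.7/(0.736×8.314) = 264 K.
Step 1 — Isobaric: P stays 151 kPa; V/T = const ⇒ T₂ = 442 K, V₂ = 17.9 L.
W = PΔV = 151×(17.9−10.7) kPa·L = 1090 J.
ΔU = nCvΔT = 0.736×20.8×(442−264) = 2720 J.
Q = ΔU + W = nCpΔT = 3810 J.
State after step 1: P = 151 kPa, V = 17.9 L, T = 442 K.
Step 2 — Isothermal: T stays 442 K; PV = const ⇒ V₂ = 2.70 L, P₂ = 1000 kPa.
ΔU = 0 (ideal gas, T constant).
W = nRT ln(V₂/V₁) = 0.736×8.314×442×ln(0.151) = -5110 J.
Q = ΔU + W = -5110 J.
Net over both steps: W = -4020 J, Q = -1300 J, ΔU = 2720 J.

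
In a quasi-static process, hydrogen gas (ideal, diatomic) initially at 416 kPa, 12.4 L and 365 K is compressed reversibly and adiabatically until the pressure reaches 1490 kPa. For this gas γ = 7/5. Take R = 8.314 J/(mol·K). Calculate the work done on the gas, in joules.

n = P₁V₁/(RT₁) = 416×12.4/(8.314×365) = 1.70 mol.
Adiabatic: T₂/T₁ = (P₂/P₁)^((γ−1)/γ) ⇒ T₂ = 365×(3.58)^0.286 = 526 K; V₂ = 4.98 L.
ΔU = nCvΔT = 1.70×20.8×(526−365) = 5670 J.
Q = 0 for an adiabatic process, so W = −ΔU = -5670 J.
Work done on the gas = −W_by = 5670 J.

5670 J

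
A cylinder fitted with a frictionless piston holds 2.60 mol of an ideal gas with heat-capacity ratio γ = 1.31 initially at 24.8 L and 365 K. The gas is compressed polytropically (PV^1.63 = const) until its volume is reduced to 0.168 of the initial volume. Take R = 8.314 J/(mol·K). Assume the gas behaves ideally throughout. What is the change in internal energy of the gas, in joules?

P₁ = nRT₁/V₁ = 2.60×8.314×365/24.8 = 318 kPa.
Polytropic n=1.63: T₂ = T₁(V₁/V₂)^(n−1) = 365×(5.95)^0.63 = 1120 K; P₂ = P₁(V₁/V₂)^n = 5830 kPa.
For an ideal gas ΔU = nCvΔT with Cv = R/(γ−1) = 26.8 J/(mol·K).
ΔU = 2.60×26.8×(1120−365) = 52800 J.

52800 J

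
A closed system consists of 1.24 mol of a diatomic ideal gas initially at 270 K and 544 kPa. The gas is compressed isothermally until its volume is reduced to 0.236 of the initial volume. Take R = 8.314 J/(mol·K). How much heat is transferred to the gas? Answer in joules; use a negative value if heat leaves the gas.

-4020 J

V₁ = nRT₁/P₁ = 1.24×8.314×270/544 = 5.12 L.
Isothermal: T stays 270 K; PV = const ⇒ V₂ = 1.21 L, P₂ = 2310 kPa.
ΔU = 0 (ideal gas, T constant).
W = nRT ln(V₂/V₁) = 1.24×8.314×270×ln(0.236) = -4020 J.
Q = ΔU + W = -4020 J.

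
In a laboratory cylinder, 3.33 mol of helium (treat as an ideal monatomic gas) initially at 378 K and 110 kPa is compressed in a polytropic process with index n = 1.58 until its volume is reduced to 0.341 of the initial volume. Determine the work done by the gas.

-15600 J

V₁ = nRT₁/P₁ = 3.33×8.314×378/110 = 95.1 L.
Polytropic n=1.58: T₂ = T₁(V₁/V₂)^(n−1) = 378×(2.93)^0.58 = 705 K; P₂ = P₁(V₁/V₂)^n = 602 kPa.
W = (P₁V₁−P₂V₂)/(n−1) = (110×95.1−602×32.4)/0.58 = -15600 J.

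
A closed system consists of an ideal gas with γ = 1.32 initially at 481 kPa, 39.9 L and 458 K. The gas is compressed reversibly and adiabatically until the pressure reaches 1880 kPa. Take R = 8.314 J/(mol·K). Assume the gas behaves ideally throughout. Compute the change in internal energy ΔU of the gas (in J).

23500 J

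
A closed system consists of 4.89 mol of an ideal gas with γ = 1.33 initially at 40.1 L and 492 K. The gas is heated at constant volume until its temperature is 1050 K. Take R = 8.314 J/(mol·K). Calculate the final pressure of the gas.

1060 kPa

P₁ = nRT₁/V₁ = 4.89×8.314×492/40.1 = 499 kPa.
Isochoric: V stays 40.1 L; P/T = const ⇒ T₂ = 1050 K, P₂ = 1060 kPa.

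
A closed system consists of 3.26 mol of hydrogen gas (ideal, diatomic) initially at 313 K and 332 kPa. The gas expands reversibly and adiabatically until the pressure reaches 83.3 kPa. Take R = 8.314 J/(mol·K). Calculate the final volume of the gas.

68.6 L

V₁ = nRT₁/P₁ = 3.26×8.314×313/332 = 25.6 L.
Adiabatic: T₂/T₁ = (P₂/P₁)^((γ−1)/γ) ⇒ T₂ = 313×(0.251)^0.286 = 211 K; V₂ = 68.6 L.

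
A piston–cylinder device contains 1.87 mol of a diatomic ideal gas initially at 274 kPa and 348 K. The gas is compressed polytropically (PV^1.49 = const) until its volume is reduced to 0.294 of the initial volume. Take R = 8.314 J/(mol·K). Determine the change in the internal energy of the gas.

11100 J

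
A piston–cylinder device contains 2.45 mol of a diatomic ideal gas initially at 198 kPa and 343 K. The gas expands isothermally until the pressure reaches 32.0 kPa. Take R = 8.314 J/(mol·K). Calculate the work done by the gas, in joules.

V₁ = nRT₁/P₁ = 2.45×8.314×343/198 = 35.3 L.
Isothermal: T stays 343 K; PV = const ⇒ V₂ = 218 L, P₂ = 32.0 kPa.
W = nRT ln(V₂/V₁) = 2.45×8.314×343×ln(6.19) = 12700 J.

12700 J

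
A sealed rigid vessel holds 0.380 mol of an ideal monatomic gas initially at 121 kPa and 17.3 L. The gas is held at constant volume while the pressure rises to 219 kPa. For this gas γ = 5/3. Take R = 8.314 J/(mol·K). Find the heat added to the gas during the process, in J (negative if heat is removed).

T₁ = P₁V₁/(nR) = 121×17.3/(0.380×8.314) = 663 K.
Isochoric: V stays 17.3 L; P/T = const ⇒ T₂ = 1200 K, P₂ = 219 kPa.
W = 0 (no volume change).
ΔU = nCvΔT = 0.380×12.5×(1200−663) = 2540 J.
Q = ΔU = 2540 J.

2540 J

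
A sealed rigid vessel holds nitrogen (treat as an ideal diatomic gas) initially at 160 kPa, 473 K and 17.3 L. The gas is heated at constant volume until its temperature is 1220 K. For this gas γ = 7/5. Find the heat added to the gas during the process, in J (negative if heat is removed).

10900 J

n = P₁V₁/(RT₁) = 160×17.3/(8.314×473) = 0.704 mol.
Isochoric: V stays 17.3 L; P/T = const ⇒ T₂ = 1220 K, P₂ = 413 kPa.
W = 0 (no volume change).
ΔU = nCvΔT = 0.704×20.8×(1220−473) = 10900 J.
Q = ΔU = 10900 J.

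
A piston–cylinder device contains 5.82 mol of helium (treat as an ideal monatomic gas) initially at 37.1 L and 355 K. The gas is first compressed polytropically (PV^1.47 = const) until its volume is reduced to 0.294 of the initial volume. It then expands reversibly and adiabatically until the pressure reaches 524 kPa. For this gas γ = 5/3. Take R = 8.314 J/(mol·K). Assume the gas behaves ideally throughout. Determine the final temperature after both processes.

323 K

P₁ = nRT₁/V₁ = 5.82×8.314×355/37.1 = 463 kPa.
Step 1 — Polytropic n=1.47: T₂ = T₁(V₁/V₂)^(n−1) = 355×(3.40)^0.47 = 631 K; P₂ = P₁(V₁/V₂)^n = 2800 kPa.
W = (P₁V₁−P₂V₂)/(n−1) = (463×37.1−2800×10.9)/0.47 = -28400 J.
ΔU = nCvΔT = 5.82×12.5×(631−355) = 20000 J.
Q = ΔU + W = -8390 J.
State after step 1: P = 2800 kPa, V = 10.9 L, T = 631 K.
Step 2 — Adiabatic: T₂/T₁ = (P₂/P₁)^((γ−1)/γ) ⇒ T₂ = 631×(0.187)^0.400 = 323 K; V₂ = 29.8 L.
ΔU = nCvΔT = 5.82×12.5×(323−631) = -22400 J.
Q = 0 for an adiabatic process, so W = −ΔU = 22400 J.
Net over both steps: W = -6050 J, Q = -8390 J, ΔU = -2330 J.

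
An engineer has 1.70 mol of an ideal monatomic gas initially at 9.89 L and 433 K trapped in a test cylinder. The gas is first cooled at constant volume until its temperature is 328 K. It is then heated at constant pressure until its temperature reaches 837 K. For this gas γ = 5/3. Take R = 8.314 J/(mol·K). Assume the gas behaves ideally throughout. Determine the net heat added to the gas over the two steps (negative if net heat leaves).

15800 J

P₁ = nRT₁/V₁ = 1.70×8.314×433/9.89 = 619 kPa.
Step 1 — Isochoric: V stays 9.89 L; P/T = const ⇒ T₂ = 328 K, P₂ = 469 kPa.
W = 0 (no volume change).
ΔU = nCvΔT = 1.70×12.5×(328−433) = -2230 J.
Q = ΔU = -2230 J.
State after step 1: P = 469 kPa, V = 9.89 L, T = 328 K.
Step 2 — Isobaric: P stays 469 kPa; V/T = const ⇒ T₂ = 837 K, V₂ = 25.2 L.
W = PΔV = 469×(25.2−9.89) kPa·L = 7190 J.
ΔU = nCvΔT = 1.70×12.5×(837−328) = 10800 J.
Q = ΔU + W = nCpΔT = 18000 J.
Net over both steps: W = 7190 J, Q = 15800 J, ΔU = 8570 J.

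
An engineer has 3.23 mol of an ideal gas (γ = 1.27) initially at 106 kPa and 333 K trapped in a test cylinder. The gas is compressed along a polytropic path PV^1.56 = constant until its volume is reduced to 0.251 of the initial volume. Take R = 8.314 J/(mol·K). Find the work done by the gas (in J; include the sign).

-18700 J

V₁ = nRT₁/P₁ = 3.23×8.314×333/106 = 84.4 L.
Polytropic n=1.56: T₂ = T₁(V₁/V₂)^(n−1) = 333×(3.98)^0.56 = 722 K; P₂ = P₁(V₁/V₂)^n = 916 kPa.
W = (P₁V₁−P₂V₂)/(n−1) = (106×84.4−916×21.2)/0.56 = -18700 J.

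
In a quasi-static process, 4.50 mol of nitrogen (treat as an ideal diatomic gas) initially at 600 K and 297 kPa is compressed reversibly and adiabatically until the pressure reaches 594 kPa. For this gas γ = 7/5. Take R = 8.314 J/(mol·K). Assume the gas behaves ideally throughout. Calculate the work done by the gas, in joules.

-12300 J

V₁ = nRT₁/P₁ = 4.50×8.314×600/297 = 75.6 L.
Adiabatic: T₂/T₁ = (P₂/P₁)^((γ−1)/γ) ⇒ T₂ = 600×(2.00)^0.286 = 731 K; V₂ = 46.1 L.
ΔU = nCvΔT = 4.50×20.8×(731−600) = 12300 J.
Q = 0 for an adiabatic process, so W = −ΔU = -12300 J.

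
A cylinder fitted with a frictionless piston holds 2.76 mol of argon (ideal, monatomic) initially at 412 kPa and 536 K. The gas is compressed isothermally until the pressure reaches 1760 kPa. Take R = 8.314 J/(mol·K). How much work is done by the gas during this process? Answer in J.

V₁ = nRT₁/P₁ = 2.76×8.314×536/412 = 29.9 L.
Isothermal: T stays 536 K; PV = const ⇒ V₂ = 6.99 L, P₂ = 1760 kPa.
W = nRT ln(V₂/V₁) = 2.76×8.314×536×ln(0.234) = -17900 J.

-17900 J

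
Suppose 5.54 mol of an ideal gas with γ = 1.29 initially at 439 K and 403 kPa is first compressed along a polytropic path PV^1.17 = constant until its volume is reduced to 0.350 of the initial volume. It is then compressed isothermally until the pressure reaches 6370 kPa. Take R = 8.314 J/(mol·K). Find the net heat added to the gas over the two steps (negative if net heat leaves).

-46600 J

V₁ = nRT₁/P₁ = 5.54×8.314×439/403 = 50.2 L.
Step 1 — Polytropic n=1.17: T₂ = T₁(V₁/V₂)^(n−1) = 439×(2.86)^0.17 = 525 K; P₂ = P₁(V₁/V₂)^n = 1380 kPa.
W = (P₁V₁−P₂V₂)/(n−1) = (403×50.2−1380×17.6)/0.17 = -23200 J.
ΔU = nCvΔT = 5.54×28.7×(525−439) = 13600 J.
Q = ΔU + W = -9620 J.
State after step 1: P = 1380 kPa, V = 17.6 L, T = 525 K.
Step 2 — Isothermal: T stays 525 K; PV = const ⇒ V₂ = 3.79 L, P₂ = 6370 kPa.
ΔU = 0 (ideal gas, T constant).
W = nRT ln(V₂/V₁) = 5.54×8.314×525×ln(0.216) = -37000 J.
Q = ΔU + W = -37000 J.
Net over both steps: W = -60300 J, Q = -46600 J, ΔU = 13600 J.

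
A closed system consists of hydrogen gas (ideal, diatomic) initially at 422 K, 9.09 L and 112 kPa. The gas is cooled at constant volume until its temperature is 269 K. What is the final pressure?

Isochoric: V stays 9.09 L; P/T = const ⇒ T₂ = 269 K, P₂ = 71.4 kPa.

71.4 kPa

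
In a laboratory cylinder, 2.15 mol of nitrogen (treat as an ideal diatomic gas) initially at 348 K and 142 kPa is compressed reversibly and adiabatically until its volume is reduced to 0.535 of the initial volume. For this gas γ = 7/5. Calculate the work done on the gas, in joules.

4420 J

V₁ = nRT₁/P₁ = 2.15×8.314×348/142 = 43.8 L.
Adiabatic: TV^(γ−1) = const ⇒ T₂ = 348×(1.87)^0.400 = 447 K; PV^γ = const ⇒ P₂ = 341 kPa.
ΔU = nCvΔT = 2.15×20.8×(447−348) = 4420 J.
Q = 0 for an adiabatic process, so W = −ΔU = -4420 J.
Work done on the gas = −W_by = 4420 J.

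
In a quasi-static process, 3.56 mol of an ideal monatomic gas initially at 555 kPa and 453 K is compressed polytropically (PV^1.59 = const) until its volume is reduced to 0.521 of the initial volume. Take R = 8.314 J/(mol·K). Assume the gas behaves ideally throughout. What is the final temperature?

666 K

V₁ = nRT₁/P₁ = 3.56×8.314×453/555 = 24.2 L.
Polytropic n=1.59: T₂ = T₁(V₁/V₂)^(n−1) = 453×(1.92)^0.59 = 666 K; P₂ = P₁(V₁/V₂)^n = 1570 kPa.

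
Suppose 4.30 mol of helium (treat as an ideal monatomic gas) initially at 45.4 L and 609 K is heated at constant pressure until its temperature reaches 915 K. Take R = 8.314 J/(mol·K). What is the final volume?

68.2 L

P₁ = nRT₁/V₁ = 4.30×8.314×609/45.4 = 480 kPa.
Isobaric: P stays 480 kPa; V/T = const ⇒ T₂ = 915 K, V₂ = 68.2 L.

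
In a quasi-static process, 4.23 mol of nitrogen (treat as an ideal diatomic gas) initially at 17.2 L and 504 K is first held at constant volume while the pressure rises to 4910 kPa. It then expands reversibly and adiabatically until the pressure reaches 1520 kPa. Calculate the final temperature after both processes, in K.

1720 K

P₁ = nRT₁/V₁ = 4.23×8.314×504/17.2 = 1030 kPa.
Step 1 — Isochoric: V stays 17.2 L; P/T = const ⇒ T₂ = 2400 K, P₂ = 4910 kPa.
W = 0 (no volume change).
ΔU = nCvΔT = 4.23×20.8×(2400−504) = 167000 J.
Q = ΔU = 167000 J.
State after step 1: P = 4910 kPa, V = 17.2 L, T = 2400 K.
Step 2 — Adiabatic: T₂/T₁ = (P₂/P₁)^((γ−1)/γ) ⇒ T₂ = 2400×(0.310)^0.286 = 1720 K; V₂ = 39.7 L.
ΔU = nCvΔT = 4.23×20.8×(1720−2400) = -60100 J.
Q = 0 for an adiabatic process, so W = −ΔU = 60100 J.
Net over both steps: W = 60100 J, Q = 167000 J, ΔU = 107000 J.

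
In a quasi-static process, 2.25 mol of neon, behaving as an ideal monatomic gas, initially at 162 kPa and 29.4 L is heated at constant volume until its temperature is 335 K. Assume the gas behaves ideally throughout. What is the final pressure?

213 kPa

T₁ = P₁V₁/(nR) = 162×29.4/(2.25×8.314) = 255 K.
Isochoric: V stays 29.4 L; P/T = const ⇒ T₂ = 335 K, P₂ = 213 kPa.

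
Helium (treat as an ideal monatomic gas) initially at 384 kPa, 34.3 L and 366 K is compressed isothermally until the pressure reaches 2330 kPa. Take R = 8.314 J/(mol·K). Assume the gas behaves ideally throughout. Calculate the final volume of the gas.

5.65 L

Isothermal: T stays 366 K; PV = const ⇒ V₂ = 5.65 L, P₂ = 2330 kPa.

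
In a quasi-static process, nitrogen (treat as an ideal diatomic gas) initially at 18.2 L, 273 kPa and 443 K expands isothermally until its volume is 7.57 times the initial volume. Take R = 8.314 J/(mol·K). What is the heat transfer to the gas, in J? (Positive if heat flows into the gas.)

n = P₁V₁/(RT₁) = 273×18.2/(8.314×443) = 1.35 mol.
Isothermal: T stays 443 K; PV = const ⇒ V₂ = 138 L, P₂ = 36.1 kPa.
ΔU = 0 (ideal gas, T constant).
W = nRT ln(V₂/V₁) = 1.35×8.314×443×ln(7.57) = 10100 J.
Q = ΔU + W = 10100 J.

10100 J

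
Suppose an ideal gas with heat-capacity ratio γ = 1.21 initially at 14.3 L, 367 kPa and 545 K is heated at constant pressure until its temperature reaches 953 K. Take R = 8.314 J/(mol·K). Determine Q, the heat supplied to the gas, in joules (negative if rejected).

22600 J

n = P₁V₁/(RT₁) = 367×14.3/(8.314×545) = 1.16 mol.
Isobaric: P stays 367 kPa; V/T = const ⇒ T₂ = 953 K, V₂ = 25.0 L.
W = PΔV = 367×(25.0−14.3) kPa·L = 3930 J.
ΔU = nCvΔT = 1.16×39.6×(953−545) = 18700 J.
Q = ΔU + W = nCpΔT = 22600 J.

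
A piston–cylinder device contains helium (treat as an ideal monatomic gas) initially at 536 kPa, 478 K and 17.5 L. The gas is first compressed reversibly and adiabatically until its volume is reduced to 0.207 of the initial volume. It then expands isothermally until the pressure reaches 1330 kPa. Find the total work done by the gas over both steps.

n = P₁V₁/(RT₁) = 536×17.5/(8.314×478) = 2.36 mol.
Step 1 — Adiabatic: TV^(γ−1) = const ⇒ T₂ = 478×(4.83)^0.667 = 1370 K; PV^γ = const ⇒ P₂ = 7400 kPa.
ΔU = nCvΔT = 2.36×12.5×(1370−478) = 26100 J.
Q = 0 for an adiabatic process, so W = −ΔU = -26100 J.
State after step 1: P = 7400 kPa, V = 3.62 L, T = 1370 K.
Step 2 — Isothermal: T stays 1370 K; PV = const ⇒ V₂ = 20.2 L, P₂ = 1330 kPa.
ΔU = 0 (ideal gas, T constant).
W = nRT ln(V₂/V₁) = 2.36×8.314×1370×ln(5.56) = 46000 J.
Q = ΔU + W = 46000 J.
Net over both steps: W = 19900 J, Q = 46000 J, ΔU = 26100 J.

19900 J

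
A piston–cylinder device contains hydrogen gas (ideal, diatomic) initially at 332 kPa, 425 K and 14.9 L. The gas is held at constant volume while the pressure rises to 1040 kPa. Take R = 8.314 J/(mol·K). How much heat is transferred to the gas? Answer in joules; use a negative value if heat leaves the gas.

26400 J

n = P₁V₁/(RT₁) = 332×14.9/(8.314×425) = 1.40 mol.
Isochoric: V stays 14.9 L; P/T = const ⇒ T₂ = 1330 K, P₂ = 1040 kPa.
W = 0 (no volume change).
ΔU = nCvΔT = 1.40×20.8×(1330−425) = 26400 J.
Q = ΔU = 26400 J.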